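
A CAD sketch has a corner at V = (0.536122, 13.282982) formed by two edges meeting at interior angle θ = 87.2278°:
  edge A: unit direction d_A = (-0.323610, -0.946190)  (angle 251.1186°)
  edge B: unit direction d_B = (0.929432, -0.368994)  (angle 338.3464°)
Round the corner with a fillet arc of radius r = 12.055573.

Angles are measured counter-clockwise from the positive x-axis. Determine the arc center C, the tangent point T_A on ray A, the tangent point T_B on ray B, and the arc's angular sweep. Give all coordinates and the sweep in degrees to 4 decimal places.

center=(7.8482,-2.5909) T_A=(-3.5587,1.3104) T_B=(12.2966,8.6139) sweep=92.7722

bisector direction at 294.7325° = (0.418382,-0.908271)
center distance |VC| = r/sin(θ/2) = 12.055573/sin(43.6139°) = 17.477032
C = V + |VC|·bis = (7.8482,-2.5909)
T_A = V + ((C−V)·d_A)·d_A = V + 12.6535·d_A = (-3.5587,1.3104)
T_B = V + ((C−V)·d_B)·d_B = V + 12.6535·d_B = (12.2966,8.6139)
sweep = 180° − θ = 92.7722°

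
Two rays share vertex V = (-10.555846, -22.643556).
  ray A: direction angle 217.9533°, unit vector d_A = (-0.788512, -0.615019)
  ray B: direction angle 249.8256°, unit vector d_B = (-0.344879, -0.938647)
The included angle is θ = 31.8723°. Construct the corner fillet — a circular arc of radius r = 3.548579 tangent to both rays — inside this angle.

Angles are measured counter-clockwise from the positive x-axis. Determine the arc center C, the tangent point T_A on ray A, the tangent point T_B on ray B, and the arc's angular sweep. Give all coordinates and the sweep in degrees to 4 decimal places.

center=(-18.1727,-33.0849) T_A=(-20.3552,-30.2868) T_B=(-14.8419,-34.3087) sweep=148.1277

bisector direction at 233.8895° = (-0.589345,-0.807881)
center distance |VC| = r/sin(θ/2) = 3.548579/sin(15.9361°) = 12.924322
C = V + |VC|·bis = (-18.1727,-33.0849)
T_A = V + ((C−V)·d_A)·d_A = V + 12.4276·d_A = (-20.3552,-30.2868)
T_B = V + ((C−V)·d_B)·d_B = V + 12.4276·d_B = (-14.8419,-34.3087)
sweep = 180° − θ = 148.1277°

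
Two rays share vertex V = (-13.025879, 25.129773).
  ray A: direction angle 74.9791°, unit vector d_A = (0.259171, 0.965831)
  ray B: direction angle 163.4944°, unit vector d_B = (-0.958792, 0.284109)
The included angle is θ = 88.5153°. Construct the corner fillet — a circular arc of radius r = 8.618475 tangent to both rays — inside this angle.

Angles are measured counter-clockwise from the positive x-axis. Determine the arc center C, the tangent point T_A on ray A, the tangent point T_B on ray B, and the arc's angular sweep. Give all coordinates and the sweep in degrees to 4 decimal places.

bisector direction at 119.2368° = (-0.488419,0.872609)
center distance |VC| = r/sin(θ/2) = 8.618475/sin(44.2576°) = 12.349401
C = V + |VC|·bis = (-19.0576,35.9060)
T_A = V + ((C−V)·d_A)·d_A = V + 8.8447·d_A = (-10.7336,33.6723)
T_B = V + ((C−V)·d_B)·d_B = V + 8.8447·d_B = (-21.5062,27.6426)
sweep = 180° − θ = 91.4847°

center=(-19.0576,35.9060) T_A=(-10.7336,33.6723) T_B=(-21.5062,27.6426) sweep=91.4847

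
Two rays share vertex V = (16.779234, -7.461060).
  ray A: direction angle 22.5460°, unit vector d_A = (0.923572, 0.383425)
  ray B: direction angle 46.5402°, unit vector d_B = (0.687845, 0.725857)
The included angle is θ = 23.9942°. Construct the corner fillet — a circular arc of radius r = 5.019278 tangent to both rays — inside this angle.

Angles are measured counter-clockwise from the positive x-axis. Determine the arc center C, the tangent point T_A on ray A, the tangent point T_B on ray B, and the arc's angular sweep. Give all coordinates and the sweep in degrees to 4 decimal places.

bisector direction at 34.5431° = (0.823700,0.567026)
center distance |VC| = r/sin(θ/2) = 5.019278/sin(11.9971°) = 24.147144
C = V + |VC|·bis = (36.6692,6.2310)
T_A = V + ((C−V)·d_A)·d_A = V + 23.6197·d_A = (38.5938,1.5953)
T_B = V + ((C−V)·d_B)·d_B = V + 23.6197·d_B = (33.0260,9.6835)
sweep = 180° − θ = 156.0058°

center=(36.6692,6.2310) T_A=(38.5938,1.5953) T_B=(33.0260,9.6835) sweep=156.0058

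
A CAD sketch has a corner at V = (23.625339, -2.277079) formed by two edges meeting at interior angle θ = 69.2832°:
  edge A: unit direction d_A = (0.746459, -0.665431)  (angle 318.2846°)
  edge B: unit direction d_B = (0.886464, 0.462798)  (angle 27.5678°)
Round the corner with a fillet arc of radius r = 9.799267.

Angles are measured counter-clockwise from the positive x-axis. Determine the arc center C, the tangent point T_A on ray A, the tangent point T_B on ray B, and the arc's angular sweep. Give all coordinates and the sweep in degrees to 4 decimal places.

center=(40.7330,-4.4000) T_A=(34.2122,-11.7148) T_B=(36.1979,4.2867) sweep=110.7168

bisector direction at 352.9262° = (0.992388,-0.123148)
center distance |VC| = r/sin(θ/2) = 9.799267/sin(34.6416°) = 17.238839
C = V + |VC|·bis = (40.7330,-4.4000)
T_A = V + ((C−V)·d_A)·d_A = V + 14.1828·d_A = (34.2122,-11.7148)
T_B = V + ((C−V)·d_B)·d_B = V + 14.1828·d_B = (36.1979,4.2867)
sweep = 180° − θ = 110.7168°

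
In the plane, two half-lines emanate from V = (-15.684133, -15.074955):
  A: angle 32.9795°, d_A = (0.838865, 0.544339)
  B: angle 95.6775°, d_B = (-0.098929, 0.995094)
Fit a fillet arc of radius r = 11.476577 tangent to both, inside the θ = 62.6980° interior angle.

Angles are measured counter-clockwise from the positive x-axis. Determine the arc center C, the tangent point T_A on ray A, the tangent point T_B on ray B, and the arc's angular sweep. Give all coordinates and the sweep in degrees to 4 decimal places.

center=(-6.1276,4.8073) T_A=(0.1195,-4.8200) T_B=(-17.5479,3.6720) sweep=117.3020

bisector direction at 64.3285° = (0.433211,0.901293)
center distance |VC| = r/sin(θ/2) = 11.476577/sin(31.3490°) = 22.059749
C = V + |VC|·bis = (-6.1276,4.8073)
T_A = V + ((C−V)·d_A)·d_A = V + 18.8393·d_A = (0.1195,-4.8200)
T_B = V + ((C−V)·d_B)·d_B = V + 18.8393·d_B = (-17.5479,3.6720)
sweep = 180° − θ = 117.3020°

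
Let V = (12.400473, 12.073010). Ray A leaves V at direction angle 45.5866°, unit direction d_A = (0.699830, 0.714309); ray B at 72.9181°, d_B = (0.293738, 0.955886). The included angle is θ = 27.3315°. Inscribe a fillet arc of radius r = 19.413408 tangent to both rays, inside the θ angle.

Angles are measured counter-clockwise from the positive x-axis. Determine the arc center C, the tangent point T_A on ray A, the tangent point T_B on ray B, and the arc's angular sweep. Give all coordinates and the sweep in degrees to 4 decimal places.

center=(54.4108,82.6927) T_A=(68.2780,69.1066) T_B=(35.8538,88.3951) sweep=152.6685

bisector direction at 59.2523° = (0.511258,0.859427)
center distance |VC| = r/sin(θ/2) = 19.413408/sin(13.6657°) = 82.170604
C = V + |VC|·bis = (54.4108,82.6927)
T_A = V + ((C−V)·d_A)·d_A = V + 79.8444·d_A = (68.2780,69.1066)
T_B = V + ((C−V)·d_B)·d_B = V + 79.8444·d_B = (35.8538,88.3951)
sweep = 180° − θ = 152.6685°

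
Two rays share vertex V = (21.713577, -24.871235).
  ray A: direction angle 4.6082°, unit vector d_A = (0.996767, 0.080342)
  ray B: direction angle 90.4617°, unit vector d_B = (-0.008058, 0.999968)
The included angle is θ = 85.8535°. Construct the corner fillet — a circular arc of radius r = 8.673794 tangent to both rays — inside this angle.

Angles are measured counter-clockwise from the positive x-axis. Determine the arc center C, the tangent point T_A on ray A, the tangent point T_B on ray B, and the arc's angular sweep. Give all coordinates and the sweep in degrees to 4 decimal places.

center=(30.3119,-15.4763) T_A=(31.0088,-24.1220) T_B=(21.6384,-15.5462) sweep=94.1465

bisector direction at 47.5350° = (0.675140,0.737689)
center distance |VC| = r/sin(θ/2) = 8.673794/sin(42.9267°) = 12.735674
C = V + |VC|·bis = (30.3119,-15.4763)
T_A = V + ((C−V)·d_A)·d_A = V + 9.3254·d_A = (31.0088,-24.1220)
T_B = V + ((C−V)·d_B)·d_B = V + 9.3254·d_B = (21.6384,-15.5462)
sweep = 180° − θ = 94.1465°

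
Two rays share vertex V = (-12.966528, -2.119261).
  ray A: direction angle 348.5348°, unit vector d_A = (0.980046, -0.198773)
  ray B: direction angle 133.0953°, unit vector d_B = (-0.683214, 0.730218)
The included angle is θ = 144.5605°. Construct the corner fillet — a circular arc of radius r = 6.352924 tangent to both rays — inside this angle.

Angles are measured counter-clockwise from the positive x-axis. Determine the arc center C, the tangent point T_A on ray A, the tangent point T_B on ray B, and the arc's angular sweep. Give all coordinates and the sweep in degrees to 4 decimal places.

bisector direction at 60.8151° = (0.487630,0.873050)
center distance |VC| = r/sin(θ/2) = 6.352924/sin(72.2802°) = 6.669340
C = V + |VC|·bis = (-9.7144,3.7034)
T_A = V + ((C−V)·d_A)·d_A = V + 2.0299·d_A = (-10.9771,-2.5227)
T_B = V + ((C−V)·d_B)·d_B = V + 2.0299·d_B = (-14.3534,-0.6370)
sweep = 180° − θ = 35.4395°

center=(-9.7144,3.7034) T_A=(-10.9771,-2.5227) T_B=(-14.3534,-0.6370) sweep=35.4395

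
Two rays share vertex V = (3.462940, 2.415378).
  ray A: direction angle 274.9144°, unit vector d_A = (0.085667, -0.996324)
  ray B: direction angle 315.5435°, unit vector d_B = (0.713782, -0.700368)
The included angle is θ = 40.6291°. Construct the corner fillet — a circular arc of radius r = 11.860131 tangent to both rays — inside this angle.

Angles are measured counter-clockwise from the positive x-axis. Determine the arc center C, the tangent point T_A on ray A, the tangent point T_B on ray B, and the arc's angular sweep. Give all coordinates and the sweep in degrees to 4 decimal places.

bisector direction at 295.2289° = (0.426236,-0.904612)
center distance |VC| = r/sin(θ/2) = 11.860131/sin(20.3146°) = 34.161940
C = V + |VC|·bis = (18.0240,-28.4879)
T_A = V + ((C−V)·d_A)·d_A = V + 32.0371·d_A = (6.2075,-29.5039)
T_B = V + ((C−V)·d_B)·d_B = V + 32.0371·d_B = (26.3305,-20.0224)
sweep = 180° − θ = 139.3709°

center=(18.0240,-28.4879) T_A=(6.2075,-29.5039) T_B=(26.3305,-20.0224) sweep=139.3709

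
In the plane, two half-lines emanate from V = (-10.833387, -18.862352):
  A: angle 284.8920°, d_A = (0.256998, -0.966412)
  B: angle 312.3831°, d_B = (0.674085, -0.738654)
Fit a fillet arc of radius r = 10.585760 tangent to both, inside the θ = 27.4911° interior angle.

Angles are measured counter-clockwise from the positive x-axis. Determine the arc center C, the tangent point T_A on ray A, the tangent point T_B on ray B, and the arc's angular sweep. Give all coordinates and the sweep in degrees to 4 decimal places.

bisector direction at 298.6376° = (0.479267,-0.877669)
center distance |VC| = r/sin(θ/2) = 10.585760/sin(13.7455°) = 44.550902
C = V + |VC|·bis = (10.5184,-57.9633)
T_A = V + ((C−V)·d_A)·d_A = V + 43.2750·d_A = (0.2882,-60.6838)
T_B = V + ((C−V)·d_B)·d_B = V + 43.2750·d_B = (18.3376,-50.8276)
sweep = 180° − θ = 152.5089°

center=(10.5184,-57.9633) T_A=(0.2882,-60.6838) T_B=(18.3376,-50.8276) sweep=152.5089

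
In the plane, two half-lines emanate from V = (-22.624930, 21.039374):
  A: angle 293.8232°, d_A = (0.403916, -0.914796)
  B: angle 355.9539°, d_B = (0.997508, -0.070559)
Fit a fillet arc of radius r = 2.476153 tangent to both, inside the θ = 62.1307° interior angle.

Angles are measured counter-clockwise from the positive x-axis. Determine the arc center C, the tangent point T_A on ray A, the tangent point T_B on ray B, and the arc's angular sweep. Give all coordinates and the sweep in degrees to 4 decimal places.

center=(-18.6995,18.2794) T_A=(-20.9647,17.2792) T_B=(-18.5248,20.7493) sweep=117.8693

bisector direction at 324.8885° = (0.818035,-0.575169)
center distance |VC| = r/sin(θ/2) = 2.476153/sin(31.0653°) = 4.798603
C = V + |VC|·bis = (-18.6995,18.2794)
T_A = V + ((C−V)·d_A)·d_A = V + 4.1104·d_A = (-20.9647,17.2792)
T_B = V + ((C−V)·d_B)·d_B = V + 4.1104·d_B = (-18.5248,20.7493)
sweep = 180° − θ = 117.8693°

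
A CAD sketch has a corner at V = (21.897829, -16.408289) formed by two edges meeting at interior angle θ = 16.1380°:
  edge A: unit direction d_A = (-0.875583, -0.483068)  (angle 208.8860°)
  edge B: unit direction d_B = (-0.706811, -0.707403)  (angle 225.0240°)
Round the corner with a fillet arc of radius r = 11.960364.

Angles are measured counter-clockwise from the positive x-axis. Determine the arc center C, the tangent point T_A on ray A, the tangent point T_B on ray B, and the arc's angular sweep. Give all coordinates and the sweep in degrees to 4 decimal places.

center=(-46.1931,-67.6347) T_A=(-51.9708,-57.1624) T_B=(-37.7323,-76.0884) sweep=163.8620

bisector direction at 216.9550° = (-0.799108,-0.601188)
center distance |VC| = r/sin(θ/2) = 11.960364/sin(8.0690°) = 85.208681
C = V + |VC|·bis = (-46.1931,-67.6347)
T_A = V + ((C−V)·d_A)·d_A = V + 84.3651·d_A = (-51.9708,-57.1624)
T_B = V + ((C−V)·d_B)·d_B = V + 84.3651·d_B = (-37.7323,-76.0884)
sweep = 180° − θ = 163.8620°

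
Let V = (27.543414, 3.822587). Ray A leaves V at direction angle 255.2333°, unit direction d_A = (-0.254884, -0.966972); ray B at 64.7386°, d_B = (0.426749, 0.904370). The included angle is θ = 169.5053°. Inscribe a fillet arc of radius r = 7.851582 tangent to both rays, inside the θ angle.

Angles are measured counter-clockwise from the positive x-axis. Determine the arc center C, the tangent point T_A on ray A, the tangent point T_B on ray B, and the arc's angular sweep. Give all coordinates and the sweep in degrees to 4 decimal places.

bisector direction at 339.9860° = (0.939609,-0.342251)
center distance |VC| = r/sin(θ/2) = 7.851582/sin(84.7527°) = 7.884625
C = V + |VC|·bis = (34.9519,1.1241)
T_A = V + ((C−V)·d_A)·d_A = V + 0.7211·d_A = (27.3596,3.1253)
T_B = V + ((C−V)·d_B)·d_B = V + 0.7211·d_B = (27.8511,4.4747)
sweep = 180° − θ = 10.4947°

center=(34.9519,1.1241) T_A=(27.3596,3.1253) T_B=(27.8511,4.4747) sweep=10.4947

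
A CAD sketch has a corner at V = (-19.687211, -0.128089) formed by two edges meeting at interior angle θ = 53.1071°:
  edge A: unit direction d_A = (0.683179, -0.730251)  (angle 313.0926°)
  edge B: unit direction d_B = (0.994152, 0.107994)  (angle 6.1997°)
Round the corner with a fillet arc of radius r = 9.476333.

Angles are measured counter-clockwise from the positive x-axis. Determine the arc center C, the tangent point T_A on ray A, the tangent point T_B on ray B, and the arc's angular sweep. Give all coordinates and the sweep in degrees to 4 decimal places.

center=(0.1875,-7.5012) T_A=(-6.7326,-13.9752) T_B=(-0.8359,1.9197) sweep=126.8929

bisector direction at 339.6462° = (0.937562,-0.347817)
center distance |VC| = r/sin(θ/2) = 9.476333/sin(26.5536°) = 21.198236
C = V + |VC|·bis = (0.1875,-7.5012)
T_A = V + ((C−V)·d_A)·d_A = V + 18.9622·d_A = (-6.7326,-13.9752)
T_B = V + ((C−V)·d_B)·d_B = V + 18.9622·d_B = (-0.8359,1.9197)
sweep = 180° − θ = 126.8929°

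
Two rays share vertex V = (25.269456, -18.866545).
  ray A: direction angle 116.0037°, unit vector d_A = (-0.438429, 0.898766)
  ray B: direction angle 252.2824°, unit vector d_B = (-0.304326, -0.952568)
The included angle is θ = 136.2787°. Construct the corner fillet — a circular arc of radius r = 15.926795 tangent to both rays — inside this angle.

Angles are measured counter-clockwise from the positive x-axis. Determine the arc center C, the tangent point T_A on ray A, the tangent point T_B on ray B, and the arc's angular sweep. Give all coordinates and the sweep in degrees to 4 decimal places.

center=(8.1535,-20.1064) T_A=(22.4680,-13.1236) T_B=(23.3249,-24.9533) sweep=43.7213

bisector direction at 184.1430° = (-0.997387,-0.072247)
center distance |VC| = r/sin(θ/2) = 15.926795/sin(68.1393°) = 17.160790
C = V + |VC|·bis = (8.1535,-20.1064)
T_A = V + ((C−V)·d_A)·d_A = V + 6.3898·d_A = (22.4680,-13.1236)
T_B = V + ((C−V)·d_B)·d_B = V + 6.3898·d_B = (23.3249,-24.9533)
sweep = 180° − θ = 43.7213°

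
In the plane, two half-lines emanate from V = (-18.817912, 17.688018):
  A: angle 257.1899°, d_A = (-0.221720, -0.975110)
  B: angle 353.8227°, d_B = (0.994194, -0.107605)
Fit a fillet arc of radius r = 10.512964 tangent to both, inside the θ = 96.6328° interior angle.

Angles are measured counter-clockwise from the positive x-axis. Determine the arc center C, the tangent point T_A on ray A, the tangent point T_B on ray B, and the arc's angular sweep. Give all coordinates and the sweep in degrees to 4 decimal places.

bisector direction at 305.5063° = (0.580792,-0.814052)
center distance |VC| = r/sin(θ/2) = 10.512964/sin(48.3164°) = 14.076810
C = V + |VC|·bis = (-10.6422,6.2288)
T_A = V + ((C−V)·d_A)·d_A = V + 9.3613·d_A = (-20.8935,8.5597)
T_B = V + ((C−V)·d_B)·d_B = V + 9.3613·d_B = (-9.5110,16.6807)
sweep = 180° − θ = 83.3672°

center=(-10.6422,6.2288) T_A=(-20.8935,8.5597) T_B=(-9.5110,16.6807) sweep=83.3672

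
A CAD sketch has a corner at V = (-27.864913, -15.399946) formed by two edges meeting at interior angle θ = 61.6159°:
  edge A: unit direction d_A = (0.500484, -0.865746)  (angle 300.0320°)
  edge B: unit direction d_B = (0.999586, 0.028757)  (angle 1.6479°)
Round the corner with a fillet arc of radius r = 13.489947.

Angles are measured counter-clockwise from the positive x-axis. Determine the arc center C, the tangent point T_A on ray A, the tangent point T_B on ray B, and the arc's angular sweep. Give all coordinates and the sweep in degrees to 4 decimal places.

center=(-4.8639,-28.2338) T_A=(-16.5427,-34.9852) T_B=(-5.2518,-14.7494) sweep=118.3841

bisector direction at 330.8399° = (0.873262,-0.487251)
center distance |VC| = r/sin(θ/2) = 13.489947/sin(30.8080°) = 26.339217
C = V + |VC|·bis = (-4.8639,-28.2338)
T_A = V + ((C−V)·d_A)·d_A = V + 22.6225·d_A = (-16.5427,-34.9852)
T_B = V + ((C−V)·d_B)·d_B = V + 22.6225·d_B = (-5.2518,-14.7494)
sweep = 180° − θ = 118.3841°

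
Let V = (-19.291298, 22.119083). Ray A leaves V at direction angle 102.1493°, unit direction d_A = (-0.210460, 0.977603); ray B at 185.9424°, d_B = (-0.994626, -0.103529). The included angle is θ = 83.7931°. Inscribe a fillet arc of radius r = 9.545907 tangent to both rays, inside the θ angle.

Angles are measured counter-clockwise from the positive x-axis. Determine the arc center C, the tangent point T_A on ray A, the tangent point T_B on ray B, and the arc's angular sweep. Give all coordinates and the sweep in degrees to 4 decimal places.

center=(-30.8628,30.5121) T_A=(-21.5307,32.5211) T_B=(-29.8745,21.0175) sweep=96.2069

bisector direction at 144.0459° = (-0.809487,0.587138)
center distance |VC| = r/sin(θ/2) = 9.545907/sin(41.8965°) = 14.294822
C = V + |VC|·bis = (-30.8628,30.5121)
T_A = V + ((C−V)·d_A)·d_A = V + 10.6404·d_A = (-21.5307,32.5211)
T_B = V + ((C−V)·d_B)·d_B = V + 10.6404·d_B = (-29.8745,21.0175)
sweep = 180° − θ = 96.2069°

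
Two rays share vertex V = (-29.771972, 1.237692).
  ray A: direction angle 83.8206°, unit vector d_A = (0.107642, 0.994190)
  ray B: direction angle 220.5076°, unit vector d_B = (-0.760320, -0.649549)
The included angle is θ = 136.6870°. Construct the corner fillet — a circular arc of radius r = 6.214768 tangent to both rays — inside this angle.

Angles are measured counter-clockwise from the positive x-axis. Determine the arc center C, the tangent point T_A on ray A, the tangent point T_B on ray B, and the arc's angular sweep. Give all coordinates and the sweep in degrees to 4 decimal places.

center=(-35.6850,4.3600) T_A=(-29.5063,3.6910) T_B=(-31.6482,-0.3652) sweep=43.3130

bisector direction at 152.1641° = (-0.884289,0.466941)
center distance |VC| = r/sin(θ/2) = 6.214768/sin(68.3435°) = 6.686767
C = V + |VC|·bis = (-35.6850,4.3600)
T_A = V + ((C−V)·d_A)·d_A = V + 2.4677·d_A = (-29.5063,3.6910)
T_B = V + ((C−V)·d_B)·d_B = V + 2.4677·d_B = (-31.6482,-0.3652)
sweep = 180° − θ = 43.3130°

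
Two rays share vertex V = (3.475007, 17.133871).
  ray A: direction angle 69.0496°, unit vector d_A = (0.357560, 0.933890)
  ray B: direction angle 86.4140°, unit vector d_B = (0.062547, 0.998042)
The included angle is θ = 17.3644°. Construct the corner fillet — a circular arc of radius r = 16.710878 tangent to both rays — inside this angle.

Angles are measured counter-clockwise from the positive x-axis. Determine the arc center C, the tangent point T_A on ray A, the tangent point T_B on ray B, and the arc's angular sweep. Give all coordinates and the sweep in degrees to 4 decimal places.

center=(26.9979,125.3078) T_A=(42.6040,119.3327) T_B=(10.3197,126.3530) sweep=162.6356

bisector direction at 77.7318° = (0.212488,0.977164)
center distance |VC| = r/sin(θ/2) = 16.710878/sin(8.6822°) = 110.701996
C = V + |VC|·bis = (26.9979,125.3078)
T_A = V + ((C−V)·d_A)·d_A = V + 109.4334·d_A = (42.6040,119.3327)
T_B = V + ((C−V)·d_B)·d_B = V + 109.4334·d_B = (10.3197,126.3530)
sweep = 180° − θ = 162.6356°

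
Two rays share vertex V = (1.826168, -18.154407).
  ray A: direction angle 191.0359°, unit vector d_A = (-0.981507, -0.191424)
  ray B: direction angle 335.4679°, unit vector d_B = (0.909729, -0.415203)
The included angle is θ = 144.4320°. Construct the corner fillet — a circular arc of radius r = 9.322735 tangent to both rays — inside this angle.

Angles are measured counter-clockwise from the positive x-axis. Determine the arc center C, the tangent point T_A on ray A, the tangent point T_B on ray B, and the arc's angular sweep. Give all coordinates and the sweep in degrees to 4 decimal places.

bisector direction at 263.2519° = (-0.117504,-0.993072)
center distance |VC| = r/sin(θ/2) = 9.322735/sin(72.2160°) = 9.790581
C = V + |VC|·bis = (0.6757,-27.8772)
T_A = V + ((C−V)·d_A)·d_A = V + 2.9903·d_A = (-1.1089,-18.7268)
T_B = V + ((C−V)·d_B)·d_B = V + 2.9903·d_B = (4.5466,-19.3960)
sweep = 180° − θ = 35.5680°

center=(0.6757,-27.8772) T_A=(-1.1089,-18.7268) T_B=(4.5466,-19.3960) sweep=35.5680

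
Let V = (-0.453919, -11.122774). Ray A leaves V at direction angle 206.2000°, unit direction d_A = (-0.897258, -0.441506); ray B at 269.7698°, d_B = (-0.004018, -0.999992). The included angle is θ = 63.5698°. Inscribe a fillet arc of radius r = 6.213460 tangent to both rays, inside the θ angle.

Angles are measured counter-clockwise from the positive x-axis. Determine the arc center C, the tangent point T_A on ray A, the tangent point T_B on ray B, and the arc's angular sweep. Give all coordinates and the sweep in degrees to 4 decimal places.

center=(-6.7076,-21.1249) T_A=(-9.4509,-15.5498) T_B=(-0.4942,-21.1499) sweep=116.4302

bisector direction at 237.9849° = (-0.530143,-0.847908)
center distance |VC| = r/sin(θ/2) = 6.213460/sin(31.7849°) = 11.796250
C = V + |VC|·bis = (-6.7076,-21.1249)
T_A = V + ((C−V)·d_A)·d_A = V + 10.0272·d_A = (-9.4509,-15.5498)
T_B = V + ((C−V)·d_B)·d_B = V + 10.0272·d_B = (-0.4942,-21.1499)
sweep = 180° − θ = 116.4302°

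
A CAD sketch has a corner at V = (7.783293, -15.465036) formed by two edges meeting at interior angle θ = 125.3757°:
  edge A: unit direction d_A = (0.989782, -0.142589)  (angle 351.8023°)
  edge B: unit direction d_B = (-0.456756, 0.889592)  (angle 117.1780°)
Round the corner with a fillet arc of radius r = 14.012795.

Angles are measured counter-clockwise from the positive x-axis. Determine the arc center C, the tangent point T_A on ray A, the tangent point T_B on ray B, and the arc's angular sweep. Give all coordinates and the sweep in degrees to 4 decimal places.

bisector direction at 54.4902° = (0.580843,0.814016)
center distance |VC| = r/sin(θ/2) = 14.012795/sin(62.6878°) = 15.770940
C = V + |VC|·bis = (16.9437,-2.6272)
T_A = V + ((C−V)·d_A)·d_A = V + 7.2363·d_A = (14.9457,-16.4969)
T_B = V + ((C−V)·d_B)·d_B = V + 7.2363·d_B = (4.4781,-9.0277)
sweep = 180° − θ = 54.6243°

center=(16.9437,-2.6272) T_A=(14.9457,-16.4969) T_B=(4.4781,-9.0277) sweep=54.6243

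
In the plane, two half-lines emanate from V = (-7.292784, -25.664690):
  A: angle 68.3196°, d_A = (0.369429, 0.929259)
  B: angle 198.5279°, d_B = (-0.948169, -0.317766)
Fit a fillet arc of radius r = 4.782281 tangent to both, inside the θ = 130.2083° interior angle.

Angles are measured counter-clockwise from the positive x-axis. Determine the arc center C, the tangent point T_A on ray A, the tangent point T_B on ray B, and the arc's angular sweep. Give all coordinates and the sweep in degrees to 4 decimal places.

center=(-10.9168,-21.8355) T_A=(-6.4729,-23.6023) T_B=(-9.3972,-26.3700) sweep=49.7917

bisector direction at 133.4238° = (-0.687389,0.726290)
center distance |VC| = r/sin(θ/2) = 4.782281/sin(65.1042°) = 5.272203
C = V + |VC|·bis = (-10.9168,-21.8355)
T_A = V + ((C−V)·d_A)·d_A = V + 2.2194·d_A = (-6.4729,-23.6023)
T_B = V + ((C−V)·d_B)·d_B = V + 2.2194·d_B = (-9.3972,-26.3700)
sweep = 180° − θ = 49.7917°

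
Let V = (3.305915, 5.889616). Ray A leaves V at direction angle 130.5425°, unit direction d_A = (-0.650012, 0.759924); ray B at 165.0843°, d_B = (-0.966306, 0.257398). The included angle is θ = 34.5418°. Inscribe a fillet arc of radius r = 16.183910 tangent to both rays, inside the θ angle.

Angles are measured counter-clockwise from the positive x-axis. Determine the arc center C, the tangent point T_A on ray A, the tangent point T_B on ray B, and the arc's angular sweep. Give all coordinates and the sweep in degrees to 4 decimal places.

center=(-42.8281,34.9267) T_A=(-30.5296,45.4464) T_B=(-46.9938,19.2881) sweep=145.4582

bisector direction at 147.8134° = (-0.846318,0.532678)
center distance |VC| = r/sin(θ/2) = 16.183910/sin(17.2709°) = 54.511483
C = V + |VC|·bis = (-42.8281,34.9267)
T_A = V + ((C−V)·d_A)·d_A = V + 52.0537·d_A = (-30.5296,45.4464)
T_B = V + ((C−V)·d_B)·d_B = V + 52.0537·d_B = (-46.9938,19.2881)
sweep = 180° − θ = 145.4582°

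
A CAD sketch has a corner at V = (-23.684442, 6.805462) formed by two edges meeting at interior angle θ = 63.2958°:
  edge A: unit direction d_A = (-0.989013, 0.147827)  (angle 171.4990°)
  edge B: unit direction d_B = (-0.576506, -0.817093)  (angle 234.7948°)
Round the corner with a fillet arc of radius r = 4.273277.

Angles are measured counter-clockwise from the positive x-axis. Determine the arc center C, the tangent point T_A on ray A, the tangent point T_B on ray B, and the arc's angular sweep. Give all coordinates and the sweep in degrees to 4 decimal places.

bisector direction at 203.1469° = (-0.919500,-0.393090)
center distance |VC| = r/sin(θ/2) = 4.273277/sin(31.6479°) = 8.144264
C = V + |VC|·bis = (-31.1731,3.6040)
T_A = V + ((C−V)·d_A)·d_A = V + 6.9331·d_A = (-30.5414,7.8304)
T_B = V + ((C−V)·d_B)·d_B = V + 6.9331·d_B = (-27.6814,1.1405)
sweep = 180° − θ = 116.7042°

center=(-31.1731,3.6040) T_A=(-30.5414,7.8304) T_B=(-27.6814,1.1405) sweep=116.7042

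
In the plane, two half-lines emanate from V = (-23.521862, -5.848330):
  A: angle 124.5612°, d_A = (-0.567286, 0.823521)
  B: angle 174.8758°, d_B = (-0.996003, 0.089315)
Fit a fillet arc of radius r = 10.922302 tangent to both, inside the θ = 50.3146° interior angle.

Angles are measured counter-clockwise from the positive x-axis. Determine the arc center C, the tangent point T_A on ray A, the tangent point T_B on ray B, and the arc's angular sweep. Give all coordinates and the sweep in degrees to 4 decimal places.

center=(-45.7094,7.1074) T_A=(-36.7147,13.3035) T_B=(-46.6850,-3.7712) sweep=129.6854

bisector direction at 149.7185° = (-0.863558,0.504249)
center distance |VC| = r/sin(θ/2) = 10.922302/sin(25.1573°) = 25.693196
C = V + |VC|·bis = (-45.7094,7.1074)
T_A = V + ((C−V)·d_A)·d_A = V + 23.2560·d_A = (-36.7147,13.3035)
T_B = V + ((C−V)·d_B)·d_B = V + 23.2560·d_B = (-46.6850,-3.7712)
sweep = 180° − θ = 129.6854°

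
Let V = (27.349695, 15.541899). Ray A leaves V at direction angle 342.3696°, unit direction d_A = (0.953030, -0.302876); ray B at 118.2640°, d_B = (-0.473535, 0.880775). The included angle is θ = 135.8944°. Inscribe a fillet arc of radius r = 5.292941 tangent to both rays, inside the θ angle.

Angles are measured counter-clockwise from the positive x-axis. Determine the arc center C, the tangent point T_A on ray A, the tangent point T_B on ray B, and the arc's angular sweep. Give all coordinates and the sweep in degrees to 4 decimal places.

bisector direction at 50.3168° = (0.638542,0.769587)
center distance |VC| = r/sin(θ/2) = 5.292941/sin(67.9472°) = 5.710749
C = V + |VC|·bis = (30.9962,19.9368)
T_A = V + ((C−V)·d_A)·d_A = V + 2.1442·d_A = (29.3931,14.8925)
T_B = V + ((C−V)·d_B)·d_B = V + 2.1442·d_B = (26.3344,17.4304)
sweep = 180° − θ = 44.1056°

center=(30.9962,19.9368) T_A=(29.3931,14.8925) T_B=(26.3344,17.4304) sweep=44.1056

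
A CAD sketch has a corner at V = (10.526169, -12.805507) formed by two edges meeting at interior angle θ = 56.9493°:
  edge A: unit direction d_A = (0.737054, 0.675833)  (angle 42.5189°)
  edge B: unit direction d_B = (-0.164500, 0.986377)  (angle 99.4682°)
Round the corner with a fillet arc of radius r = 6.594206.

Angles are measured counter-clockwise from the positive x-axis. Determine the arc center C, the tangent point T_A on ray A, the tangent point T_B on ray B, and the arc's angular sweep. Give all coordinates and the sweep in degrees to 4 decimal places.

center=(15.0306,0.2715) T_A=(19.4872,-4.5888) T_B=(8.5262,-0.8133) sweep=123.0507

bisector direction at 70.9935° = (0.325675,0.945482)
center distance |VC| = r/sin(θ/2) = 6.594206/sin(28.4747°) = 13.831003
C = V + |VC|·bis = (15.0306,0.2715)
T_A = V + ((C−V)·d_A)·d_A = V + 12.1578·d_A = (19.4872,-4.5888)
T_B = V + ((C−V)·d_B)·d_B = V + 12.1578·d_B = (8.5262,-0.8133)
sweep = 180° − θ = 123.0507°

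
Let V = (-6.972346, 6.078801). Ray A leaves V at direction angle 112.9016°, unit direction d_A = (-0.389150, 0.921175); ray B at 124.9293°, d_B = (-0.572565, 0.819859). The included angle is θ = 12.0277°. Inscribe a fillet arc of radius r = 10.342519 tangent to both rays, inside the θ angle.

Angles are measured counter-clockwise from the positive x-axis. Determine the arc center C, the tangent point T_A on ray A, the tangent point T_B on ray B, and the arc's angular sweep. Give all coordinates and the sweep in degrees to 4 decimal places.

center=(-54.7041,92.4896) T_A=(-45.1768,96.5144) T_B=(-63.1835,86.5678) sweep=167.9723

bisector direction at 118.9155° = (-0.483518,0.875334)
center distance |VC| = r/sin(θ/2) = 10.342519/sin(6.0138°) = 98.717487
C = V + |VC|·bis = (-54.7041,92.4896)
T_A = V + ((C−V)·d_A)·d_A = V + 98.1742·d_A = (-45.1768,96.5144)
T_B = V + ((C−V)·d_B)·d_B = V + 98.1742·d_B = (-63.1835,86.5678)
sweep = 180° − θ = 167.9723°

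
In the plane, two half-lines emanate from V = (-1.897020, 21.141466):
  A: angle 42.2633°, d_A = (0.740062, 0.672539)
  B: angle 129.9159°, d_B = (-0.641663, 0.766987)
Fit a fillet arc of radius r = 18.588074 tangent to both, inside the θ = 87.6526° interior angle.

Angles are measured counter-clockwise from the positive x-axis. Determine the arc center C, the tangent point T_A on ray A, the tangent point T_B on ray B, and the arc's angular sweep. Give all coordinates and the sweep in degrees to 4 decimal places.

bisector direction at 86.0896° = (0.068196,0.997672)
center distance |VC| = r/sin(θ/2) = 18.588074/sin(43.8263°) = 26.842976
C = V + |VC|·bis = (-0.0664,47.9219)
T_A = V + ((C−V)·d_A)·d_A = V + 19.3657·d_A = (12.4348,34.1656)
T_B = V + ((C−V)·d_B)·d_B = V + 19.3657·d_B = (-14.3232,35.9947)
sweep = 180° − θ = 92.3474°

center=(-0.0664,47.9219) T_A=(12.4348,34.1656) T_B=(-14.3232,35.9947) sweep=92.3474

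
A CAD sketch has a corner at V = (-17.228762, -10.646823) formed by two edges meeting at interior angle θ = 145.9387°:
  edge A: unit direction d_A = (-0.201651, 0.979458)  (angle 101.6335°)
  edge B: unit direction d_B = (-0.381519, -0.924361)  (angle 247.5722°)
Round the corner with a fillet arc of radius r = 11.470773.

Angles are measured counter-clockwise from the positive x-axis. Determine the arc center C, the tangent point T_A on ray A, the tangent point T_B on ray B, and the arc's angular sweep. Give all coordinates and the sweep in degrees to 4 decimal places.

bisector direction at 174.6028° = (-0.995567,0.094059)
center distance |VC| = r/sin(θ/2) = 11.470773/sin(72.9694°) = 11.996857
C = V + |VC|·bis = (-29.1724,-9.5184)
T_A = V + ((C−V)·d_A)·d_A = V + 3.5137·d_A = (-17.9373,-7.2053)
T_B = V + ((C−V)·d_B)·d_B = V + 3.5137·d_B = (-18.5693,-13.8947)
sweep = 180° − θ = 34.0613°

center=(-29.1724,-9.5184) T_A=(-17.9373,-7.2053) T_B=(-18.5693,-13.8947) sweep=34.0613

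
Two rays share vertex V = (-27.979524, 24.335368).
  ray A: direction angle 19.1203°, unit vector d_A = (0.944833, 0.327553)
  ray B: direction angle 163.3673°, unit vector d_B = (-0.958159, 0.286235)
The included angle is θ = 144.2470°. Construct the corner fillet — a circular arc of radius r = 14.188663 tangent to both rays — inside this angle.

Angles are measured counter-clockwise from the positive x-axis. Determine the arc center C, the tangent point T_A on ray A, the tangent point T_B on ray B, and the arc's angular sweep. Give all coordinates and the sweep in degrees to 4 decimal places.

bisector direction at 91.2438° = (-0.021707,0.999764)
center distance |VC| = r/sin(θ/2) = 14.188663/sin(72.1235°) = 14.908437
C = V + |VC|·bis = (-28.3031,39.2403)
T_A = V + ((C−V)·d_A)·d_A = V + 4.5764·d_A = (-23.6556,25.8344)
T_B = V + ((C−V)·d_B)·d_B = V + 4.5764·d_B = (-32.3644,25.6453)
sweep = 180° − θ = 35.7530°

center=(-28.3031,39.2403) T_A=(-23.6556,25.8344) T_B=(-32.3644,25.6453) sweep=35.7530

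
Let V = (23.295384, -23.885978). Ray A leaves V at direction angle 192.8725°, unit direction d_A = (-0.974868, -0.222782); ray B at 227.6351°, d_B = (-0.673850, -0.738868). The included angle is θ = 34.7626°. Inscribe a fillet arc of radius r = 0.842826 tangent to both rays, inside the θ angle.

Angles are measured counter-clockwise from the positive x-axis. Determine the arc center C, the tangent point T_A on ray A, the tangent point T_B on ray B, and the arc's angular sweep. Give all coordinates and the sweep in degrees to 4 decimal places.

center=(20.8583,-25.3075) T_A=(20.6705,-24.4858) T_B=(21.4810,-25.8754) sweep=145.2374

bisector direction at 210.2538° = (-0.863802,-0.503831)
center distance |VC| = r/sin(θ/2) = 0.842826/sin(17.3813°) = 2.821370
C = V + |VC|·bis = (20.8583,-25.3075)
T_A = V + ((C−V)·d_A)·d_A = V + 2.6925·d_A = (20.6705,-24.4858)
T_B = V + ((C−V)·d_B)·d_B = V + 2.6925·d_B = (21.4810,-25.8754)
sweep = 180° − θ = 145.2374°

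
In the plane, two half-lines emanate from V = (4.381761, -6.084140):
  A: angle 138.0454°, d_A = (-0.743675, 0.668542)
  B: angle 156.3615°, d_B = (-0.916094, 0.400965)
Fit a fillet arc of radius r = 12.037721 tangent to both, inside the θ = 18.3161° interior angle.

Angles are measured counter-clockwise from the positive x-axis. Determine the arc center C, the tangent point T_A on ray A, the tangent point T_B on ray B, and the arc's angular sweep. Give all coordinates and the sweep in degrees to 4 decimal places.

bisector direction at 147.2034° = (-0.840599,0.541658)
center distance |VC| = r/sin(θ/2) = 12.037721/sin(9.1580°) = 75.633590
C = V + |VC|·bis = (-59.1958,34.8834)
T_A = V + ((C−V)·d_A)·d_A = V + 74.6695·d_A = (-51.1481,43.8355)
T_B = V + ((C−V)·d_B)·d_B = V + 74.6695·d_B = (-64.0225,23.8557)
sweep = 180° − θ = 161.6839°

center=(-59.1958,34.8834) T_A=(-51.1481,43.8355) T_B=(-64.0225,23.8557) sweep=161.6839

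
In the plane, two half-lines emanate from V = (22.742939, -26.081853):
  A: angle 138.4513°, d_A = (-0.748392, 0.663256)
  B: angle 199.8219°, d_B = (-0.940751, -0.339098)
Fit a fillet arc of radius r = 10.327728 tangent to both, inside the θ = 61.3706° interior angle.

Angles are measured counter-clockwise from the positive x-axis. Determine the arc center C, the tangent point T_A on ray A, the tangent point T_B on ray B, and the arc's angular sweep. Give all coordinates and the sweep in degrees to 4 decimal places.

bisector direction at 169.1366° = (-0.982079,0.188468)
center distance |VC| = r/sin(θ/2) = 10.327728/sin(30.6853°) = 20.237658
C = V + |VC|·bis = (2.8680,-22.2677)
T_A = V + ((C−V)·d_A)·d_A = V + 17.4040·d_A = (9.7179,-14.5385)
T_B = V + ((C−V)·d_B)·d_B = V + 17.4040·d_B = (6.3701,-31.9835)
sweep = 180° − θ = 118.6294°

center=(2.8680,-22.2677) T_A=(9.7179,-14.5385) T_B=(6.3701,-31.9835) sweep=118.6294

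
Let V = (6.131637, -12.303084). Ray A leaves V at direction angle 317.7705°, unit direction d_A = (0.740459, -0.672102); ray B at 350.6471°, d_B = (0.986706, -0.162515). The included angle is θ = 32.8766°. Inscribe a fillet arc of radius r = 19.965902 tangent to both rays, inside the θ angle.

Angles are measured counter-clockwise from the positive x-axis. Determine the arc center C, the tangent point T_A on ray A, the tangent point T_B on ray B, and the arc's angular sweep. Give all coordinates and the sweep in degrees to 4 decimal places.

bisector direction at 334.2088° = (0.900386,-0.435093)
center distance |VC| = r/sin(θ/2) = 19.965902/sin(16.4383°) = 70.555214
C = V + |VC|·bis = (69.6585,-43.0012)
T_A = V + ((C−V)·d_A)·d_A = V + 67.6713·d_A = (56.2394,-57.7851)
T_B = V + ((C−V)·d_B)·d_B = V + 67.6713·d_B = (72.9033,-23.3007)
sweep = 180° − θ = 147.1234°

center=(69.6585,-43.0012) T_A=(56.2394,-57.7851) T_B=(72.9033,-23.3007) sweep=147.1234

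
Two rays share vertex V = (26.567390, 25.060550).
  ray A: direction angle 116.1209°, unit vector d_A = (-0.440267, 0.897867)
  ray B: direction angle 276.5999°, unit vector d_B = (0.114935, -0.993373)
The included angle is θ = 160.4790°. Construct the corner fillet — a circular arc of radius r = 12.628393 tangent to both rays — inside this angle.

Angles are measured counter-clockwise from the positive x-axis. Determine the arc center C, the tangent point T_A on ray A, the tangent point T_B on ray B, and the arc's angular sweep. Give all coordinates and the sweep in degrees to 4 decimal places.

center=(14.2724,21.4512) T_A=(25.6110,27.0110) T_B=(26.8171,22.9026) sweep=19.5210

bisector direction at 196.3604° = (-0.959509,-0.281678)
center distance |VC| = r/sin(θ/2) = 12.628393/sin(80.2395°) = 12.813874
C = V + |VC|·bis = (14.2724,21.4512)
T_A = V + ((C−V)·d_A)·d_A = V + 2.1723·d_A = (25.6110,27.0110)
T_B = V + ((C−V)·d_B)·d_B = V + 2.1723·d_B = (26.8171,22.9026)
sweep = 180° − θ = 19.5210°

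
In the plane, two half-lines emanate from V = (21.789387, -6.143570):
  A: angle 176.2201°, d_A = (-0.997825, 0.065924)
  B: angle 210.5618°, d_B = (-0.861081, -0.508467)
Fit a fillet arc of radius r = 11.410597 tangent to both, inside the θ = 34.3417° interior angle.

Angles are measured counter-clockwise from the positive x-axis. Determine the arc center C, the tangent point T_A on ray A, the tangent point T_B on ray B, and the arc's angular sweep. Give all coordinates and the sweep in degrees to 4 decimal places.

bisector direction at 193.3910° = (-0.972812,-0.231594)
center distance |VC| = r/sin(θ/2) = 11.410597/sin(17.1709°) = 38.650903
C = V + |VC|·bis = (-15.8107,-15.0949)
T_A = V + ((C−V)·d_A)·d_A = V + 36.9282·d_A = (-15.0585,-3.7091)
T_B = V + ((C−V)·d_B)·d_B = V + 36.9282·d_B = (-10.0088,-24.9203)
sweep = 180° − θ = 145.6583°

center=(-15.8107,-15.0949) T_A=(-15.0585,-3.7091) T_B=(-10.0088,-24.9203) sweep=145.6583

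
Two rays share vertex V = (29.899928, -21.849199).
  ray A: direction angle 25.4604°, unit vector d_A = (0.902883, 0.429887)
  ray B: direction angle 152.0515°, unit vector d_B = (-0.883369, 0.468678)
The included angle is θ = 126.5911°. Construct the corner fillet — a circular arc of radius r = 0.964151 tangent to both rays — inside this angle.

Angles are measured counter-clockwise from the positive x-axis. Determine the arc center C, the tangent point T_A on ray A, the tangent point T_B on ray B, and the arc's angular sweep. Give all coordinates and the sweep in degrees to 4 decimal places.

bisector direction at 88.7559° = (0.021711,0.999764)
center distance |VC| = r/sin(θ/2) = 0.964151/sin(63.2955°) = 1.079270
C = V + |VC|·bis = (29.9234,-20.7702)
T_A = V + ((C−V)·d_A)·d_A = V + 0.4850·d_A = (30.3378,-21.6407)
T_B = V + ((C−V)·d_B)·d_B = V + 0.4850·d_B = (29.4715,-21.6219)
sweep = 180° − θ = 53.4089°

center=(29.9234,-20.7702) T_A=(30.3378,-21.6407) T_B=(29.4715,-21.6219) sweep=53.4089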